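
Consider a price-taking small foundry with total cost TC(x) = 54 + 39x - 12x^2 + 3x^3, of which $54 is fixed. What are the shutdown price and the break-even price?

Shutdown price = $27; break-even price = $48

Shutdown price = min AVC. AVC = 39 - 12x + 3x^2, with vertex at x = 2 and minimum $27.
ATC = 54/x + 39 - 12x + 3x^2. Setting dATC/dx = −54/x^2 − 12 + 6x = 0 gives x = 3 (since 6·3^3 − 12·3^2 = 54).
min ATC = 54/3 + 39 − 12·3 + 3·3^2 = $48. That is the break-even price.
For $27 ≤ P < $48 the firm produces at a loss; below $27 it shuts down.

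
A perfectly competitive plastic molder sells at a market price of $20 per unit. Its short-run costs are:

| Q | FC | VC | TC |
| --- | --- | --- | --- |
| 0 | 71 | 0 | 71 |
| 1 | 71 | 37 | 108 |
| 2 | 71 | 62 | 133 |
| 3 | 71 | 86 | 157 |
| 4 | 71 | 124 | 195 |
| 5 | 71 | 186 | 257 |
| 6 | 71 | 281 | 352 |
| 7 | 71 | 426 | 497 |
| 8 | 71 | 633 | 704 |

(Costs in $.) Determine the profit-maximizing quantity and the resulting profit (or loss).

Q = 0 (shut down); profit = -$71

Tabulate TR − TC: Q=0: -71; Q=1: -88; Q=2: -93; Q=3: -97; Q=4: -115; Q=5: -157; Q=6: -232; Q=7: -357; Q=8: -544.
Profit is highest at Q = 0. Equivalently, the lowest AVC in the table is 86/3 ≈ $28.67 at Q = 3, and P = $20 falls below it — price never covers variable cost, so the firm shuts down and loses only its fixed cost.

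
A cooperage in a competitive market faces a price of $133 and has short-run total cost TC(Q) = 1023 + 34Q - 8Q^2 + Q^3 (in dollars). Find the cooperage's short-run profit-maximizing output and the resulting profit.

AVC = 34 - 8Q + Q^2 has its minimum $18 at Q = 4; price $133 clears that bar, so the firm operates.
With MC = 34 - 16Q + 3Q^2, P = MC on the upward-sloping part at Q* = 9.
TR = 133·9 = 1197. TC = 1023 + 387 = 1410. Profit = 1197 − 1410 = -$213.
By producing, the firm covers all variable cost plus $810 of fixed cost; shutting down would lose the full $1023.

Profit = -$213 at Q = 9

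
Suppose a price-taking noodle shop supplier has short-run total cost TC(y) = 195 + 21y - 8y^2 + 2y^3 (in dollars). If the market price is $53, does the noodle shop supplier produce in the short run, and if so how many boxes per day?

Produce at y = 4

From TC, MC = TC'(y) = 21 - 16y + 6y^2 and AVC = VC/y = 21 - 8y + 2y^2.
AVC is minimized where dAVC/dy = -8 + 4y = 0, at y = 2; min AVC = 21 - 8·2 + 2·2^2 = $13.
P = $53 exceeds min AVC = $13, so the firm stays open.
P = MC gives -32 - 16y + 6y^2 = 0, with roots -4/3 and 4. Take the larger (rising MC): y* = 4.
Check: AVC at y = 4 is $21 ≤ P, so revenue covers variable cost.
Profit = P·y − TC = 53·4 − 279 = -$67, a loss, but smaller than the $195 fixed cost the firm would lose by shutting down.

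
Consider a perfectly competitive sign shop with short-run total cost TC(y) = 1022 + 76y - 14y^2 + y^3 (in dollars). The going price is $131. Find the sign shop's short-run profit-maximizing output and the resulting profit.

Profit = -$54 at y = 11

AVC = 76 - 14y + y^2; min AVC = $27 at y = 7. Since P = $131 ≥ min AVC, the firm produces.
With MC = 76 - 28y + 3y^2, P = MC on the upward-sloping part at y* = 11.
TR = 131·11 = 1441. TC = 1022 + 473 = 1495. Profit = 1441 − 1495 = -$54.
That loss of $54 beats the $1022 the firm would lose by shutting down; producing recovers $968 of fixed cost.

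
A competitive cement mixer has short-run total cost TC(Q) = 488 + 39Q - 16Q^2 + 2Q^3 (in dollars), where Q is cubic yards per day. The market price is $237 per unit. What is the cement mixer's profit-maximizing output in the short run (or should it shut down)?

Variable cost is VC = 39Q - 16Q^2 + 2Q^3, so AVC = VC/Q = 39 - 16Q + 2Q^2 and MC = dTC/dQ = 39 - 32Q + 6Q^2.
AVC hits its minimum where MC = AVC, at Q = 4, giving min AVC = 39 - 16·4 + 2·4^2 = $7.
Because $237 ≥ $7, revenue can cover variable cost; the firm operates.
Solving P = MC: -198 - 32Q + 6Q^2 = 0 ⇒ Q = -11/3 or 9. On the upward-sloping branch, Q* = 9.
Check: AVC at Q = 9 is $57 ≤ P, so revenue covers variable cost.
Profit = P·Q − TC = 237·9 − 1001 = $1132.

Produce at Q = 9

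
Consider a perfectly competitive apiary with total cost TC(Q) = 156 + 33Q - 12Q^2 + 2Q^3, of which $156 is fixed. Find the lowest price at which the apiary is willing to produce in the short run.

$15 per unit

The firm shuts down when price falls below the minimum of average variable cost. AVC = VC/Q = 33 - 12Q + 2Q^2.
dAVC/dQ = -12 + 4Q = 0 gives Q = 3. min AVC = 33 - 12·3 + 2·3^2 = 15.
So the shutdown price is $15.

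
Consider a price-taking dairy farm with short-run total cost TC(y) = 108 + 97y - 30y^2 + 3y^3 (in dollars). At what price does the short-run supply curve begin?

Short-run supply begins at min AVC. From VC = 97y - 30y^2 + 3y^3, AVC = 97 - 30y + 3y^2.
dAVC/dy = -30 + 6y = 0 gives y = 5. min AVC = 97 - 30·5 + 3·5^2 = 22.
For P < $22 the firm produces nothing.

$22 per unit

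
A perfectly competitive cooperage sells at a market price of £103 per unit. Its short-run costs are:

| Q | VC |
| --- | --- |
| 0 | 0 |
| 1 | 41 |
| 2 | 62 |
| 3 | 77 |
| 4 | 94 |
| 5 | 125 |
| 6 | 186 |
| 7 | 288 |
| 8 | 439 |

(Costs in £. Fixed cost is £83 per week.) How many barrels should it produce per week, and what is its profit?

Q = 7; profit = £350

Compute π = P·Q − TC at each output: Q=0: -83; Q=1: -21; Q=2: 61; Q=3: 149; Q=4: 235; Q=5: 307; Q=6: 349; Q=7: 350; Q=8: 302.
Profit is maximized at Q = 7. AVC there is 288/7 = £41.14 ≤ P, so producing beats shutting down (which would give -£83).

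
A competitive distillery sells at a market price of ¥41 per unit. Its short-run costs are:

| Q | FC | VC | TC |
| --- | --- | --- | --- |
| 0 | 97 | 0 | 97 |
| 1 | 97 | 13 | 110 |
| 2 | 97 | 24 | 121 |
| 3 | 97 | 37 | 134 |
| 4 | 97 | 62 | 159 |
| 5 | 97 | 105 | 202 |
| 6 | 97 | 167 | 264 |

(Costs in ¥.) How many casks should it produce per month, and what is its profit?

Q = 4; profit = ¥5

Profit at each row (π = 41Q − TC): Q=0: -97; Q=1: -69; Q=2: -39; Q=3: -11; Q=4: 5; Q=5: 3; Q=6: -18.
Profit is maximized at Q = 4. AVC there is 62/4 = ¥15.50 ≤ P, so producing beats shutting down (which would give -¥97).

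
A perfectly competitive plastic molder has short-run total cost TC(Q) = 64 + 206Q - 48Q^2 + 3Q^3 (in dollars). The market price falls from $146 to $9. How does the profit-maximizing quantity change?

Output falls from 10 to 0 (the firm shuts down)

AVC = 206 - 48Q + 3Q^2, minimized at Q = 8 where min AVC = $14. MC = 206 - 96Q + 9Q^2.
With P = $146 above the shutdown price, P = MC gives Q = 10.
At P = $9 < min AVC = $14, price no longer covers variable cost at any output, so the firm shuts down: Q = 0.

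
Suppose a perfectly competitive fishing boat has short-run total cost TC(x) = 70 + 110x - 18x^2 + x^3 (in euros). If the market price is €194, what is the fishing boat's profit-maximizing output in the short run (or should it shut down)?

Strip out fixed cost: VC = 110x - 18x^2 + x^3. Then AVC = 110 - 18x + x^2 and MC = 110 - 36x + 3x^2.
AVC hits its minimum where MC = AVC, at x = 9, giving min AVC = 110 - 18·9 + 9^2 = €29.
Since P = €194 ≥ min AVC = €29, price covers variable cost and the firm should produce.
Solving P = MC: -84 - 36x + 3x^2 = 0 ⇒ x = -2 or 14. On the upward-sloping branch, x* = 14.
Check: AVC at x = 14 is €54 ≤ P, so revenue covers variable cost.
Profit = P·x − TC = 194·14 − 826 = €1890.

Produce at x = 14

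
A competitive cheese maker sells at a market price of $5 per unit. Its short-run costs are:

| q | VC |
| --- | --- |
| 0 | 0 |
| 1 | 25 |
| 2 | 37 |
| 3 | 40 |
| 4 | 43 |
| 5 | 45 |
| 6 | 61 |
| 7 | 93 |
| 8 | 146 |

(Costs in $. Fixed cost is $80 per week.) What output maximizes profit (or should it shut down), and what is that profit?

Tabulate TR − TC: q=0: -80; q=1: -100; q=2: -107; q=3: -105; q=4: -103; q=5: -100; q=6: -111; q=7: -138; q=8: -186.
Profit is highest at q = 0. Equivalently, the lowest AVC in the table is 45/5 ≈ $9 at q = 5, and P = $5 falls below it — price never covers variable cost, so the firm shuts down and loses only its fixed cost.

q = 0 (shut down); profit = -$80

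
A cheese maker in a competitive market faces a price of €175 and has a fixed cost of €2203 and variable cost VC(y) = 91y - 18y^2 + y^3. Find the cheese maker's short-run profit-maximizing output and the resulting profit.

Profit = -€243 at y = 14

AVC = 91 - 18y + y^2 has its minimum €10 at y = 9; price €175 clears that bar, so the firm operates.
MC = 91 - 36y + 3y^2. Setting P = MC and taking the root on the rising branch gives y* = 14.
TR = 175·14 = 2450. TC = 2203 + 490 = 2693. Profit = 2450 − 2693 = -€243.
By producing, the firm covers all variable cost plus €1960 of fixed cost; shutting down would lose the full €2203.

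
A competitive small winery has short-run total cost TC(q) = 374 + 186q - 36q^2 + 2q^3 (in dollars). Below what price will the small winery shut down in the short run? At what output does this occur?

The shutdown price is the minimum of AVC. VC = 186q - 36q^2 + 2q^3, so AVC = 186 - 36q + 2q^2.
dAVC/dq = -36 + 4q = 0 gives q = 9. min AVC = 186 - 36·9 + 2·9^2 = 24.
The firm shuts down for any P below $24.

$24 per unit, at q = 9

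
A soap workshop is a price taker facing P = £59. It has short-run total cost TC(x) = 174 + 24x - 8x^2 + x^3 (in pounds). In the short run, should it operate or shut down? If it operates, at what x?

Produce at x = 7

Variable cost is VC = 24x - 8x^2 + x^3, so AVC = VC/x = 24 - 8x + x^2 and MC = dTC/dx = 24 - 16x + 3x^2.
The AVC parabola has its vertex at x = 8/2 = 4, where AVC = 24 - 8·4 + 4^2 = £8.
P = £59 exceeds min AVC = £8, so the firm stays open.
Solving P = MC: -35 - 16x + 3x^2 = 0 ⇒ x = -5/3 or 7. On the upward-sloping branch, x* = 7.
Check: AVC at x = 7 is £17 ≤ P, so revenue covers variable cost.
Profit = P·x − TC = 59·7 − 293 = £120.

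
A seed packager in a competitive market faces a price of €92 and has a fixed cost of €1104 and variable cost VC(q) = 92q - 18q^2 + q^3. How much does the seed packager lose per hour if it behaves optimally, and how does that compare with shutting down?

AVC = 92 - 18q + q^2; min AVC = €11 at q = 9. Since P = €92 ≥ min AVC, the firm produces.
With MC = 92 - 36q + 3q^2, P = MC on the upward-sloping part at q* = 12.
TR = 92·12 = 1104. TC = 1104 + 240 = 1344. Profit = 1104 − 1344 = -€240.
Shutting down would mean losing the fixed cost of €1104, so operating at a loss of €240 is better by €864.

Profit = -€240 at q = 12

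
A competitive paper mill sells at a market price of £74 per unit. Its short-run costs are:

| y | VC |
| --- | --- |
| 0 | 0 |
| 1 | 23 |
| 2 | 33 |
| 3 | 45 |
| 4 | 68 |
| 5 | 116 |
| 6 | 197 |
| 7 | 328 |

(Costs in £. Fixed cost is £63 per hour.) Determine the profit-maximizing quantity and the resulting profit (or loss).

Compute π = P·y − TC at each output: y=0: -63; y=1: -12; y=2: 52; y=3: 114; y=4: 165; y=5: 191; y=6: 184; y=7: 127.
Profit is maximized at y = 5. AVC there is 116/5 = £23.20 ≤ P, so producing beats shutting down (which would give -£63).

y = 5; profit = £191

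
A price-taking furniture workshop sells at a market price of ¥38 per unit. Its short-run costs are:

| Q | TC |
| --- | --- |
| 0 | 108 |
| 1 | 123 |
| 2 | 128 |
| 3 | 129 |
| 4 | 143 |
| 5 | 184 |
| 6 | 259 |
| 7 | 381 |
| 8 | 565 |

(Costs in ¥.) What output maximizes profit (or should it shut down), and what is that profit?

Tabulate TR − TC: Q=0: -108; Q=1: -85; Q=2: -52; Q=3: -15; Q=4: 9; Q=5: 6; Q=6: -31; Q=7: -115; Q=8: -261.
Profit is maximized at Q = 4. AVC there is 35/4 = ¥8.75 ≤ P, so producing beats shutting down (which would give -¥108).

Q = 4; profit = ¥9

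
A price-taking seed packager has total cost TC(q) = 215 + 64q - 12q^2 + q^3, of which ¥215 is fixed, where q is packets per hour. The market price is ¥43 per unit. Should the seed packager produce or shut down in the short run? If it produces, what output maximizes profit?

Produce at q = 7

Strip out fixed cost: VC = 64q - 12q^2 + q^3. Then AVC = 64 - 12q + q^2 and MC = 64 - 24q + 3q^2.
The AVC parabola has its vertex at q = 12/2 = 6, where AVC = 64 - 12·6 + 6^2 = ¥28.
Because ¥43 ≥ ¥28, revenue can cover variable cost; the firm operates.
Solving P = MC: 21 - 24q + 3q^2 = 0 ⇒ q = 1 or 7. On the upward-sloping branch, q* = 7.
Check: AVC at q = 7 is ¥29 ≤ P, so revenue covers variable cost.
Profit = P·q − TC = 43·7 − 418 = -¥117, a loss, but smaller than the ¥215 fixed cost the firm would lose by shutting down.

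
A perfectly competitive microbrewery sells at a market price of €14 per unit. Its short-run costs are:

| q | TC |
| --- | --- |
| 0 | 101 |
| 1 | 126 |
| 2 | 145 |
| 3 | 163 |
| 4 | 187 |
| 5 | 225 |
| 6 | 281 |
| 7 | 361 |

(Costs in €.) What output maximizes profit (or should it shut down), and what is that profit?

q = 0 (shut down); profit = -€101

Profit at each row (π = 14q − TC): q=0: -101; q=1: -112; q=2: -117; q=3: -121; q=4: -131; q=5: -155; q=6: -197; q=7: -263.
Profit is highest at q = 0. Equivalently, the lowest AVC in the table is 62/3 ≈ €20.67 at q = 3, and P = €14 falls below it — price never covers variable cost, so the firm shuts down and loses only its fixed cost.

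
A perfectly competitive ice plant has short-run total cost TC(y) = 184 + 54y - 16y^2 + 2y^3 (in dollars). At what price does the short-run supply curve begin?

The shutdown price is the minimum of AVC. VC = 54y - 16y^2 + 2y^3, so AVC = 54 - 16y + 2y^2.
At the minimum of AVC, MC = AVC. MC = 54 - 32y + 6y^2; setting MC = AVC gives 4y^2 - 16y = 0, so y = 4. min AVC = 22.
The firm shuts down for any P below $22.

$22 per unit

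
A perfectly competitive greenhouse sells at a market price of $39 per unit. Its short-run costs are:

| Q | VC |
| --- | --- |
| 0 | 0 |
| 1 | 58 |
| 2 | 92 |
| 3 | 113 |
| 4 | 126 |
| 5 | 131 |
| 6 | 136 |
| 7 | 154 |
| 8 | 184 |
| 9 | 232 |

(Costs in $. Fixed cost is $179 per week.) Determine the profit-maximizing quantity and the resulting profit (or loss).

Q = 8; profit = -$51

Compute π = P·Q − TC at each output: Q=0: -179; Q=1: -198; Q=2: -193; Q=3: -175; Q=4: -149; Q=5: -115; Q=6: -81; Q=7: -60; Q=8: -51; Q=9: -60.
Profit is maximized at Q = 8. AVC there is 184/8 = $23 ≤ P, so producing beats shutting down (which would give -$179).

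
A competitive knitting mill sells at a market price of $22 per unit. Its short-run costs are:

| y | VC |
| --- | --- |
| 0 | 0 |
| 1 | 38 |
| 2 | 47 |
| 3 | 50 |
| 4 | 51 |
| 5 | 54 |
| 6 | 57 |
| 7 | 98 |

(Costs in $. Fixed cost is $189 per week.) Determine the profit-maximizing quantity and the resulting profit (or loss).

y = 6; profit = -$114

Tabulate TR − TC: y=0: -189; y=1: -205; y=2: -192; y=3: -173; y=4: -152; y=5: -133; y=6: -114; y=7: -133.
Profit is maximized at y = 6. AVC there is 57/6 = $9.50 ≤ P, so producing beats shutting down (which would give -$189).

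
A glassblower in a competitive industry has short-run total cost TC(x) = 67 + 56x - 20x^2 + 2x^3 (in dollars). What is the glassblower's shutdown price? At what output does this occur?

The firm shuts down when price falls below the minimum of average variable cost. AVC = VC/x = 56 - 20x + 2x^2.
At the minimum of AVC, MC = AVC. MC = 56 - 40x + 6x^2; setting MC = AVC gives 4x^2 - 20x = 0, so x = 5. min AVC = 6.
The firm shuts down for any P below $6.

$6 per unit, at x = 5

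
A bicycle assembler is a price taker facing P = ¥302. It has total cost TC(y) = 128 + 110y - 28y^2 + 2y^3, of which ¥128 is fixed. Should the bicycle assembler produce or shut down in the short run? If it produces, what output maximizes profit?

From TC, MC = TC'(y) = 110 - 56y + 6y^2 and AVC = VC/y = 110 - 28y + 2y^2.
The AVC parabola has its vertex at y = 28/4 = 7, where AVC = 110 - 28·7 + 2·7^2 = ¥12.
Because ¥302 ≥ ¥12, revenue can cover variable cost; the firm operates.
Set P = MC: 302 = 110 - 56y + 6y^2 → -192 - 56y + 6y^2 = 0. The roots are y = -8/3 and y = 12; the profit-maximizing output is on the rising part of MC, so y* = 12.
Check: AVC at y = 12 is ¥62 ≤ P, so revenue covers variable cost.
Profit = P·y − TC = 302·12 − 872 = ¥2752.

Produce at y = 12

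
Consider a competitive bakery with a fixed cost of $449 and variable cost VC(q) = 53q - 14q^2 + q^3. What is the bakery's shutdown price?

The firm shuts down when price falls below the minimum of average variable cost. AVC = VC/q = 53 - 14q + q^2.
dAVC/dq = -14 + 2q = 0 gives q = 7. min AVC = 53 - 14·7 + 7^2 = 4.
For P < $4 the firm produces nothing.

$4 per unit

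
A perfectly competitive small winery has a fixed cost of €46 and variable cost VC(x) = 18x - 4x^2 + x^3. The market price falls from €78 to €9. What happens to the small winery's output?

Output falls from 6 to 0 (the firm shuts down)

AVC = 18 - 4x + x^2, minimized at x = 2 where min AVC = €14. MC = 18 - 8x + 3x^2.
With P = €78 above the shutdown price, P = MC gives x = 6.
At P = €9 < min AVC = €14, price no longer covers variable cost at any output, so the firm shuts down: x = 0.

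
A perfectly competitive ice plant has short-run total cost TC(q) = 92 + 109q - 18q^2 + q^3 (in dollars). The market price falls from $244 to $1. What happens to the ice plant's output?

Output falls from 15 to 0 (the firm shuts down)

AVC = 109 - 18q + q^2, minimized at q = 9 where min AVC = $28. MC = 109 - 36q + 3q^2.
At P = $244 ≥ min AVC, set P = MC on the rising branch: q = 15.
At P = $1 < min AVC = $28, price no longer covers variable cost at any output, so the firm shuts down: q = 0.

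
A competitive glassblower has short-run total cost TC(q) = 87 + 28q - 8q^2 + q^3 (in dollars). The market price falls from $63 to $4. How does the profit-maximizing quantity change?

Output falls from 7 to 0 (the firm shuts down)

MC = 28 - 16q + 3q^2; the shutdown threshold is min AVC = $12 (at q = 4).
At P = $63 ≥ min AVC, set P = MC on the rising branch: q = 7.
At P = $4 < min AVC = $12, price no longer covers variable cost at any output, so the firm shuts down: q = 0.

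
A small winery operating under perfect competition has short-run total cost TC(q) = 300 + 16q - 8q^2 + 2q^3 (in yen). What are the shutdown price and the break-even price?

Shutdown price = ¥8; break-even price = ¥86

AVC = 16 - 8q + 2q^2; minimized at q = 2, giving min AVC = ¥8. That is the shutdown price.
ATC = 300/q + 16 - 8q + 2q^2. Setting dATC/dq = −300/q^2 − 8 + 4q = 0 gives q = 5 (since 4·5^3 − 8·5^2 = 300).
min ATC = 300/5 + 16 − 8·5 + 2·5^2 = ¥86. That is the break-even price.
Between these two prices the firm operates at a loss; above ¥86 it earns a profit.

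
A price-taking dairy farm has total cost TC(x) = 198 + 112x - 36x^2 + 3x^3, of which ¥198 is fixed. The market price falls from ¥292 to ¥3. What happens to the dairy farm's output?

Output falls from 10 to 0 (the firm shuts down)

MC = 112 - 72x + 9x^2; the shutdown threshold is min AVC = ¥4 (at x = 6).
With P = ¥292 above the shutdown price, P = MC gives x = 10.
At P = ¥3 < min AVC = ¥4, price no longer covers variable cost at any output, so the firm shuts down: x = 0.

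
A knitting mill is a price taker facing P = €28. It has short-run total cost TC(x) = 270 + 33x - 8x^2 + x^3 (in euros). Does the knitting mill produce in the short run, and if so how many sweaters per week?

Variable cost is VC = 33x - 8x^2 + x^3, so AVC = VC/x = 33 - 8x + x^2 and MC = dTC/dx = 33 - 16x + 3x^2.
AVC is minimized where dAVC/dx = -8 + 2x = 0, at x = 4; min AVC = 33 - 8·4 + 4^2 = €17.
P = €28 exceeds min AVC = €17, so the firm stays open.
Set P = MC: 28 = 33 - 16x + 3x^2 → 5 - 16x + 3x^2 = 0. The roots are x = 1/3 and x = 5; the profit-maximizing output is on the rising part of MC, so x* = 5.
Check: AVC at x = 5 is €18 ≤ P, so revenue covers variable cost.
Profit = P·x − TC = 28·5 − 360 = -€220, a loss, but smaller than the €270 fixed cost the firm would lose by shutting down.

Produce at x = 5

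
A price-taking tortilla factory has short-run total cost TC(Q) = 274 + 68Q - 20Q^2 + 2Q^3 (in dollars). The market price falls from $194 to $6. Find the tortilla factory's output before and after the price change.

MC = 68 - 40Q + 6Q^2; the shutdown threshold is min AVC = $18 (at Q = 5).
With P = $194 above the shutdown price, P = MC gives Q = 9.
At P = $6 < min AVC = $18, price no longer covers variable cost at any output, so the firm shuts down: Q = 0.

Output falls from 9 to 0 (the firm shuts down)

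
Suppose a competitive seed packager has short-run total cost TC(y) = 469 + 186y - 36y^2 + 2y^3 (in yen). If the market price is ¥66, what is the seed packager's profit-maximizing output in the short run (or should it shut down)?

Produce at y = 10

Strip out fixed cost: VC = 186y - 36y^2 + 2y^3. Then AVC = 186 - 36y + 2y^2 and MC = 186 - 72y + 6y^2.
AVC hits its minimum where MC = AVC, at y = 9, giving min AVC = 186 - 36·9 + 2·9^2 = ¥24.
P = ¥66 exceeds min AVC = ¥24, so the firm stays open.
Set P = MC: 66 = 186 - 72y + 6y^2 → 120 - 72y + 6y^2 = 0. The roots are y = 2 and y = 10; the profit-maximizing output is on the rising part of MC, so y* = 10.
Check: AVC at y = 10 is ¥26 ≤ P, so revenue covers variable cost.
Profit = P·y − TC = 66·10 − 729 = -¥69, a loss, but smaller than the ¥469 fixed cost the firm would lose by shutting down.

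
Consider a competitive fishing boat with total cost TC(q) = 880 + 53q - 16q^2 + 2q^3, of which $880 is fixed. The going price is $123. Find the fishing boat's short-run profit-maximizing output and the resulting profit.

AVC = 53 - 16q + 2q^2 has its minimum $21 at q = 4; price $123 clears that bar, so the firm operates.
MC = 53 - 32q + 6q^2. Setting P = MC and taking the root on the rising branch gives q* = 7.
TR = 123·7 = 861. TC = 880 + 273 = 1153. Profit = 861 − 1153 = -$292.
By producing, the firm covers all variable cost plus $588 of fixed cost; shutting down would lose the full $880.

Profit = -$292 at q = 7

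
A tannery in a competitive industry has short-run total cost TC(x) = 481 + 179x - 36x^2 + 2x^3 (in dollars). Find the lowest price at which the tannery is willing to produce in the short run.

Short-run supply begins at min AVC. From VC = 179x - 36x^2 + 2x^3, AVC = 179 - 36x + 2x^2.
At the minimum of AVC, MC = AVC. MC = 179 - 72x + 6x^2; setting MC = AVC gives 4x^2 - 36x = 0, so x = 9. min AVC = 17.
The firm shuts down for any P below $17.

$17 per unit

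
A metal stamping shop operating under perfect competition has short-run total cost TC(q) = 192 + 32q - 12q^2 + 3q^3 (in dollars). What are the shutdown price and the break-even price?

AVC = 32 - 12q + 3q^2; minimized at q = 2, giving min AVC = $20. That is the shutdown price.
ATC = 192/q + 32 - 12q + 3q^2. Setting dATC/dq = −192/q^2 − 12 + 6q = 0 gives q = 4 (since 6·4^3 − 12·4^2 = 192).
min ATC = 192/4 + 32 − 12·4 + 3·4^2 = $80. That is the break-even price.
Between these two prices the firm operates at a loss; above $80 it earns a profit.

Shutdown price = $20; break-even price = $80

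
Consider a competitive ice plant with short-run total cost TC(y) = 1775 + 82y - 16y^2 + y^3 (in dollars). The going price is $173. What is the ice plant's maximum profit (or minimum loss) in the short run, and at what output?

Profit = -$85 at y = 13

AVC = 82 - 16y + y^2; min AVC = $18 at y = 8. Since P = $173 ≥ min AVC, the firm produces.
With MC = 82 - 32y + 3y^2, P = MC on the upward-sloping part at y* = 13.
TR = 173·13 = 2249. TC = 1775 + 559 = 2334. Profit = 2249 − 2334 = -$85.
By producing, the firm covers all variable cost plus $1690 of fixed cost; shutting down would lose the full $1775.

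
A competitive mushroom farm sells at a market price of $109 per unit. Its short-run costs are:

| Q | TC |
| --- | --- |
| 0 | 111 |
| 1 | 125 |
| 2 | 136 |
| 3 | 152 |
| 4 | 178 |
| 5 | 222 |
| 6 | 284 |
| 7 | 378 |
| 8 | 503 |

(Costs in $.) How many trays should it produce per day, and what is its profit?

Tabulate TR − TC: Q=0: -111; Q=1: -16; Q=2: 82; Q=3: 175; Q=4: 258; Q=5: 323; Q=6: 370; Q=7: 385; Q=8: 369.
Profit is maximized at Q = 7. AVC there is 267/7 = $38.14 ≤ P, so producing beats shutting down (which would give -$111).

Q = 7; profit = $385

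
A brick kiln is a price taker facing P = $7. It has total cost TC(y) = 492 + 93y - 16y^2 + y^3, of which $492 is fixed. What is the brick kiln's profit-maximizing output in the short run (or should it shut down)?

Strip out fixed cost: VC = 93y - 16y^2 + y^3. Then AVC = 93 - 16y + y^2 and MC = 93 - 32y + 3y^2.
AVC hits its minimum where MC = AVC, at y = 8, giving min AVC = 93 - 16·8 + 8^2 = $29.
Since P = $7 < min AVC = $29, price fails to cover variable cost at any output.
Shutting down limits the loss to fixed cost, $492.

Shut down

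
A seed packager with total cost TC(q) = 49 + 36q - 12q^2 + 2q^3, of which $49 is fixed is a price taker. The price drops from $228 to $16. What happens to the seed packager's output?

AVC = 36 - 12q + 2q^2, minimized at q = 3 where min AVC = $18. MC = 36 - 24q + 6q^2.
With P = $228 above the shutdown price, P = MC gives q = 8.
At P = $16 < min AVC = $18, price no longer covers variable cost at any output, so the firm shuts down: q = 0.

Output falls from 8 to 0 (the firm shuts down)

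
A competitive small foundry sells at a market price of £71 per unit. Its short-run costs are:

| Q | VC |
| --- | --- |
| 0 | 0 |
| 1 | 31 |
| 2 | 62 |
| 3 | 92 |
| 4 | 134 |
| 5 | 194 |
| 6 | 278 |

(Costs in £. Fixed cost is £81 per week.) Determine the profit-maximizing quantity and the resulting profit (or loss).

Q = 5; profit = £80

Compute π = P·Q − TC at each output: Q=0: -81; Q=1: -41; Q=2: -1; Q=3: 40; Q=4: 69; Q=5: 80; Q=6: 67.
Profit is maximized at Q = 5. AVC there is 194/5 = £38.80 ≤ P, so producing beats shutting down (which would give -£81).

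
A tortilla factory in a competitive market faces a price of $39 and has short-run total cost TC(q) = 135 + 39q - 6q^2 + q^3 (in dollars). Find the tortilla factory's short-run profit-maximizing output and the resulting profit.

Profit = -$103 at q = 4

AVC = 39 - 6q + q^2; min AVC = $30 at q = 3. Since P = $39 ≥ min AVC, the firm produces.
MC = 39 - 12q + 3q^2. Setting P = MC and taking the root on the rising branch gives q* = 4.
TR = 39·4 = 156. TC = 135 + 124 = 259. Profit = 156 − 259 = -$103.
Shutting down would mean losing the fixed cost of $135, so operating at a loss of $103 is better by $32.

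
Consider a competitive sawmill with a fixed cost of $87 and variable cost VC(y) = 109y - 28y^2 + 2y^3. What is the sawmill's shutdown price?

The firm shuts down when price falls below the minimum of average variable cost. AVC = VC/y = 109 - 28y + 2y^2.
At the minimum of AVC, MC = AVC. MC = 109 - 56y + 6y^2; setting MC = AVC gives 4y^2 - 28y = 0, so y = 7. min AVC = 11.
For P < $11 the firm produces nothing.

$11 per unit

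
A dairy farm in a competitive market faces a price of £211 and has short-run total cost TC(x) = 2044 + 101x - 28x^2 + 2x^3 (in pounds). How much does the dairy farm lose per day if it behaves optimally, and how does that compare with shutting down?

AVC = 101 - 28x + 2x^2; min AVC = £3 at x = 7. Since P = £211 ≥ min AVC, the firm produces.
With MC = 101 - 56x + 6x^2, P = MC on the upward-sloping part at x* = 11.
TR = 211·11 = 2321. TC = 2044 + 385 = 2429. Profit = 2321 − 2429 = -£108.
By producing, the firm covers all variable cost plus £1936 of fixed cost; shutting down would lose the full £2044.

Profit = -£108 at x = 11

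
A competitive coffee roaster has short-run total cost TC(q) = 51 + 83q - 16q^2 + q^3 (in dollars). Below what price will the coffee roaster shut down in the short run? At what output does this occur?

$19 per unit, at q = 8

Short-run supply begins at min AVC. From VC = 83q - 16q^2 + q^3, AVC = 83 - 16q + q^2.
dAVC/dq = -16 + 2q = 0 gives q = 8. min AVC = 83 - 16·8 + 8^2 = 19.
The firm shuts down for any P below $19.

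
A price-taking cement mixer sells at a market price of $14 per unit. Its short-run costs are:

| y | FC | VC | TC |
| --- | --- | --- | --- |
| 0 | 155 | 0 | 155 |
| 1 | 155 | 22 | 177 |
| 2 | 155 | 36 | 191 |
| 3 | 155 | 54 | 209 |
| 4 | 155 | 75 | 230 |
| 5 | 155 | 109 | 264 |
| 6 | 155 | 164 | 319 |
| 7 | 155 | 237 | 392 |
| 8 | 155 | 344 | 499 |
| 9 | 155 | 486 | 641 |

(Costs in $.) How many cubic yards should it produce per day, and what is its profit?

y = 0 (shut down); profit = -$155

Compute π = P·y − TC at each output: y=0: -155; y=1: -163; y=2: -163; y=3: -167; y=4: -174; y=5: -194; y=6: -235; y=7: -294; y=8: -387; y=9: -515.
Profit is highest at y = 0. Equivalently, the lowest AVC in the table is 36/2 ≈ $18 at y = 2, and P = $14 falls below it — price never covers variable cost, so the firm shuts down and loses only its fixed cost.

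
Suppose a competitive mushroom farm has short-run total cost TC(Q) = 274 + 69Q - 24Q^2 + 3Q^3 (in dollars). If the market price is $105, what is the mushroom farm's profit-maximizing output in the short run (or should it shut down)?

Strip out fixed cost: VC = 69Q - 24Q^2 + 3Q^3. Then AVC = 69 - 24Q + 3Q^2 and MC = 69 - 48Q + 9Q^2.
AVC is minimized where dAVC/dQ = -24 + 6Q = 0, at Q = 4; min AVC = 69 - 24·4 + 3·4^2 = $21.
P = $105 exceeds min AVC = $21, so the firm stays open.
P = MC gives -36 - 48Q + 9Q^2 = 0, with roots -2/3 and 6. Take the larger (rising MC): Q* = 6.
Check: AVC at Q = 6 is $33 ≤ P, so revenue covers variable cost.
Profit = P·Q − TC = 105·6 − 472 = $158.

Produce at Q = 6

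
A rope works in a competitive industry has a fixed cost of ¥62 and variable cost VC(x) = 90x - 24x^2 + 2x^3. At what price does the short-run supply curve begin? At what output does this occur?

Short-run supply begins at min AVC. From VC = 90x - 24x^2 + 2x^3, AVC = 90 - 24x + 2x^2.
At the minimum of AVC, MC = AVC. MC = 90 - 48x + 6x^2; setting MC = AVC gives 4x^2 - 24x = 0, so x = 6. min AVC = 18.
The firm shuts down for any P below ¥18.

¥18 per unit, at x = 6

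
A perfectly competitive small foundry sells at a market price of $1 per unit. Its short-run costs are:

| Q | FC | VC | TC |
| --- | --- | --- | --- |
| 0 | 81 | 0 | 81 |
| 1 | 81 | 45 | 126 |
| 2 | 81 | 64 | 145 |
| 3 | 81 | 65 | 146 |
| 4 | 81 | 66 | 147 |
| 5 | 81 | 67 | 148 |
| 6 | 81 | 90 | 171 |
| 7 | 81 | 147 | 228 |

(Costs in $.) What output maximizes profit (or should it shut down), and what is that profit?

Profit at each row (π = 1Q − TC): Q=0: -81; Q=1: -125; Q=2: -143; Q=3: -143; Q=4: -143; Q=5: -143; Q=6: -165; Q=7: -221.
Profit is highest at Q = 0. Equivalently, the lowest AVC in the table is 67/5 ≈ $13.40 at Q = 5, and P = $1 falls below it — price never covers variable cost, so the firm shuts down and loses only its fixed cost.

Q = 0 (shut down); profit = -$81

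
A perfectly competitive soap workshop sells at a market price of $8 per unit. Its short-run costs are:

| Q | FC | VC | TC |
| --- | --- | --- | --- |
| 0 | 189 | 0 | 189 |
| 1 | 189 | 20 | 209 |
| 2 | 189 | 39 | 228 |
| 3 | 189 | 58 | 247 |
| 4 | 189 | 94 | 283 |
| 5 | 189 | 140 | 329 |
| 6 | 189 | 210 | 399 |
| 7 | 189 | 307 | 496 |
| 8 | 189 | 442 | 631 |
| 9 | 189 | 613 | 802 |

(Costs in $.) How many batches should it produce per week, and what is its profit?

Q = 0 (shut down); profit = -$189

Compute π = P·Q − TC at each output: Q=0: -189; Q=1: -201; Q=2: -212; Q=3: -223; Q=4: -251; Q=5: -289; Q=6: -351; Q=7: -440; Q=8: -567; Q=9: -730.
Profit is highest at Q = 0. Equivalently, the lowest AVC in the table is 58/3 ≈ $19.33 at Q = 3, and P = $8 falls below it — price never covers variable cost, so the firm shuts down and loses only its fixed cost.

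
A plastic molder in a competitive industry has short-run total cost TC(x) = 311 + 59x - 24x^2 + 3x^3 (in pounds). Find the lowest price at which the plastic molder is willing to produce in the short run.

The firm shuts down when price falls below the minimum of average variable cost. AVC = VC/x = 59 - 24x + 3x^2.
dAVC/dx = -24 + 6x = 0 gives x = 4. min AVC = 59 - 24·4 + 3·4^2 = 11.
For P < £11 the firm produces nothing.

£11 per unit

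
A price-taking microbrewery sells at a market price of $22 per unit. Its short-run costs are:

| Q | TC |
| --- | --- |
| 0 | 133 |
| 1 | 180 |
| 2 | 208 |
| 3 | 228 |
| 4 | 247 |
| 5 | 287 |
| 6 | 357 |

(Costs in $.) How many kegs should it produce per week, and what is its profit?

Compute π = P·Q − TC at each output: Q=0: -133; Q=1: -158; Q=2: -164; Q=3: -162; Q=4: -159; Q=5: -177; Q=6: -225.
Profit is highest at Q = 0. Equivalently, the lowest AVC in the table is 114/4 ≈ $28.50 at Q = 4, and P = $22 falls below it — price never covers variable cost, so the firm shuts down and loses only its fixed cost.

Q = 0 (shut down); profit = -$133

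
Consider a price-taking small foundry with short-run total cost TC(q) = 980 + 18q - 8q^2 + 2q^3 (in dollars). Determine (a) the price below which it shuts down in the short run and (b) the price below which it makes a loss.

Shutdown price = min AVC. AVC = 18 - 8q + 2q^2, with vertex at q = 2 and minimum $10.
ATC = 980/q + 18 - 8q + 2q^2. Setting dATC/dq = −980/q^2 − 8 + 4q = 0 gives q = 7 (since 4·7^3 − 8·7^2 = 980).
min ATC = 980/7 + 18 − 8·7 + 2·7^2 = $200. That is the break-even price.
Between these two prices the firm operates at a loss; above $200 it earns a profit.

Shutdown price = $10; break-even price = $200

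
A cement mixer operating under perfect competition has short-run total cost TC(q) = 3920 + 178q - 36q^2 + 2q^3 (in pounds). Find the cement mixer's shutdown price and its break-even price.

AVC = 178 - 36q + 2q^2; minimized at q = 9, giving min AVC = £16. That is the shutdown price.
ATC = 3920/q + 178 - 36q + 2q^2. Setting dATC/dq = −3920/q^2 − 36 + 4q = 0 gives q = 14 (since 4·14^3 − 36·14^2 = 3920).
min ATC = 3920/14 + 178 − 36·14 + 2·14^2 = £346. That is the break-even price.
For £16 ≤ P < £346 the firm produces at a loss; below £16 it shuts down.

Shutdown price = £16; break-even price = £346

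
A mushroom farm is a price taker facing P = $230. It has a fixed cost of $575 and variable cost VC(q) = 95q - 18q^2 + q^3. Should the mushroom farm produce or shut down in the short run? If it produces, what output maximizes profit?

Variable cost is VC = 95q - 18q^2 + q^3, so AVC = VC/q = 95 - 18q + q^2 and MC = dTC/dq = 95 - 36q + 3q^2.
The AVC parabola has its vertex at q = 18/2 = 9, where AVC = 95 - 18·9 + 9^2 = $14.
Because $230 ≥ $14, revenue can cover variable cost; the firm operates.
Solving P = MC: -135 - 36q + 3q^2 = 0 ⇒ q = -3 or 15. On the upward-sloping branch, q* = 15.
Check: AVC at q = 15 is $50 ≤ P, so revenue covers variable cost.
Profit = P·q − TC = 230·15 − 1325 = $2125.

Produce at q = 15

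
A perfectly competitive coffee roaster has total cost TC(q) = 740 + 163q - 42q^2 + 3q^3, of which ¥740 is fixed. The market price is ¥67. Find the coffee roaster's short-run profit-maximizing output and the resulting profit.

AVC = 163 - 42q + 3q^2 has its minimum ¥16 at q = 7; price ¥67 clears that bar, so the firm operates.
With MC = 163 - 84q + 9q^2, P = MC on the upward-sloping part at q* = 8.
TR = 67·8 = 536. TC = 740 + 152 = 892. Profit = 536 − 892 = -¥356.
That loss of ¥356 beats the ¥740 the firm would lose by shutting down; producing recovers ¥384 of fixed cost.

Profit = -¥356 at q = 8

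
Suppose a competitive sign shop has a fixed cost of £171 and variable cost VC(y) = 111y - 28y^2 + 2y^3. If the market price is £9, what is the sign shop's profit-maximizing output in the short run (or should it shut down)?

Shut down

Variable cost is VC = 111y - 28y^2 + 2y^3, so AVC = VC/y = 111 - 28y + 2y^2 and MC = dTC/dy = 111 - 56y + 6y^2.
AVC hits its minimum where MC = AVC, at y = 7, giving min AVC = 111 - 28·7 + 2·7^2 = £13.
With P < min AVC (£9 < £13), every unit sold adds to the loss.
Shutting down limits the loss to fixed cost, £171.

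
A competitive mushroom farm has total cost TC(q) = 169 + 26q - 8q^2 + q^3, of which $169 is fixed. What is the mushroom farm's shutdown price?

$10 per unit

Short-run supply begins at min AVC. From VC = 26q - 8q^2 + q^3, AVC = 26 - 8q + q^2.
At the minimum of AVC, MC = AVC. MC = 26 - 16q + 3q^2; setting MC = AVC gives 2q^2 - 8q = 0, so q = 4. min AVC = 10.
The firm shuts down for any P below $10.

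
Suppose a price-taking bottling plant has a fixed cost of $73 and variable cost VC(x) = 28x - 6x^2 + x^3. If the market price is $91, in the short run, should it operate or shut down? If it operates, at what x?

Variable cost is VC = 28x - 6x^2 + x^3, so AVC = VC/x = 28 - 6x + x^2 and MC = dTC/dx = 28 - 12x + 3x^2.
AVC is minimized where dAVC/dx = -6 + 2x = 0, at x = 3; min AVC = 28 - 6·3 + 3^2 = $19.
Since P = $91 ≥ min AVC = $19, price covers variable cost and the firm should produce.
Solving P = MC: -63 - 12x + 3x^2 = 0 ⇒ x = -3 or 7. On the upward-sloping branch, x* = 7.
Check: AVC at x = 7 is $35 ≤ P, so revenue covers variable cost.
Profit = P·x − TC = 91·7 − 318 = $319.

Produce at x = 7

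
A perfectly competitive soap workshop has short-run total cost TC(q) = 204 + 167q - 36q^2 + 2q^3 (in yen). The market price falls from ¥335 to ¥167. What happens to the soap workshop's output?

MC = 167 - 72q + 6q^2; the shutdown threshold is min AVC = ¥5 (at q = 9).
With P = ¥335 above the shutdown price, P = MC gives q = 14.
At P = ¥167 ≥ min AVC, set P = MC: q = 12. The firm stays open but cuts output.

Output falls from 14 to 12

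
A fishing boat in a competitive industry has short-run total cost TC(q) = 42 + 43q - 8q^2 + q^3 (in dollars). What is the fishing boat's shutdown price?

Short-run supply begins at min AVC. From VC = 43q - 8q^2 + q^3, AVC = 43 - 8q + q^2.
At the minimum of AVC, MC = AVC. MC = 43 - 16q + 3q^2; setting MC = AVC gives 2q^2 - 8q = 0, so q = 4. min AVC = 27.
The firm shuts down for any P below $27.

$27 per unit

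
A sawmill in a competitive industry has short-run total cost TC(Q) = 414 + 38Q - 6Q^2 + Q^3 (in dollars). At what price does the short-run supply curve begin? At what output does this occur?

Short-run supply begins at min AVC. From VC = 38Q - 6Q^2 + Q^3, AVC = 38 - 6Q + Q^2.
At the minimum of AVC, MC = AVC. MC = 38 - 12Q + 3Q^2; setting MC = AVC gives 2Q^2 - 6Q = 0, so Q = 3. min AVC = 29.
So the shutdown price is $29.

$29 per unit, at Q = 3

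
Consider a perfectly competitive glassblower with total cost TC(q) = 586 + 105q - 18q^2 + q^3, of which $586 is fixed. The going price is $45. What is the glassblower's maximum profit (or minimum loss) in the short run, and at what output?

AVC = 105 - 18q + q^2; min AVC = $24 at q = 9. Since P = $45 ≥ min AVC, the firm produces.
MC = 105 - 36q + 3q^2. Setting P = MC and taking the root on the rising branch gives q* = 10.
TR = 45·10 = 450. TC = 586 + 250 = 836. Profit = 450 − 836 = -$386.
By producing, the firm covers all variable cost plus $200 of fixed cost; shutting down would lose the full $586.

Profit = -$386 at q = 10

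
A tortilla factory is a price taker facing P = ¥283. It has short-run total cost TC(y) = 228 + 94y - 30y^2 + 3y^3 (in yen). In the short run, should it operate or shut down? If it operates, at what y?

Variable cost is VC = 94y - 30y^2 + 3y^3, so AVC = VC/y = 94 - 30y + 3y^2 and MC = dTC/dy = 94 - 60y + 9y^2.
AVC is minimized where dAVC/dy = -30 + 6y = 0, at y = 5; min AVC = 94 - 30·5 + 3·5^2 = ¥19.
Since P = ¥283 ≥ min AVC = ¥19, price covers variable cost and the firm should produce.
Set P = MC: 283 = 94 - 60y + 9y^2 → -189 - 60y + 9y^2 = 0. The roots are y = -7/3 and y = 9; the profit-maximizing output is on the rising part of MC, so y* = 9.
Check: AVC at y = 9 is ¥67 ≤ P, so revenue covers variable cost.
Profit = P·y − TC = 283·9 − 831 = ¥1716.

Produce at y = 9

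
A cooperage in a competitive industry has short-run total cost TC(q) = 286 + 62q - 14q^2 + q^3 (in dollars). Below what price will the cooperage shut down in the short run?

$13 per unit

The firm shuts down when price falls below the minimum of average variable cost. AVC = VC/q = 62 - 14q + q^2.
At the minimum of AVC, MC = AVC. MC = 62 - 28q + 3q^2; setting MC = AVC gives 2q^2 - 14q = 0, so q = 7. min AVC = 13.
So the shutdown price is $13.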